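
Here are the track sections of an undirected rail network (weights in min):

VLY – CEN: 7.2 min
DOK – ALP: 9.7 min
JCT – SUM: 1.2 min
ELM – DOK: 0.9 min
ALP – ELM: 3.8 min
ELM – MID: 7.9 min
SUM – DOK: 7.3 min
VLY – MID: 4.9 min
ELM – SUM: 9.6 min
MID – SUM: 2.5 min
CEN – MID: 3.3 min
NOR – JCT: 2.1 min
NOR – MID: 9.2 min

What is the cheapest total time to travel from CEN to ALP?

15 min

Compare a few routes:
CEN - MID - SUM - DOK - ELM - ALP: 3.3+2.5+7.3+0.9+3.8 = 17.8
CEN - MID - ELM - ALP: 3.3+7.9+3.8 = 15
CEN - MID - SUM - ELM - ALP: 3.3+2.5+9.6+3.8 = 19.2
The minimum is 15 min via CEN - MID - ELM - ALP.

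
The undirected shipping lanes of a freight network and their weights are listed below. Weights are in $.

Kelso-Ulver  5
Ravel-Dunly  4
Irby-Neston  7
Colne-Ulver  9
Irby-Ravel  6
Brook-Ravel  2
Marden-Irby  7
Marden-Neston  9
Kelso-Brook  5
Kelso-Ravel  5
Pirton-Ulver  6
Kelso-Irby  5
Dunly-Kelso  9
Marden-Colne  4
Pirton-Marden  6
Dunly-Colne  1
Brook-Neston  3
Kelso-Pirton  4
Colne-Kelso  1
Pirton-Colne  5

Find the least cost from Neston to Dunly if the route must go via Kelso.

Shortest Neston→Kelso: Neston → Brook → Kelso = 8
Shortest Kelso→Dunly: Kelso → Colne → Dunly = 2
Total via Kelso: 8 + 2 = $10.

$10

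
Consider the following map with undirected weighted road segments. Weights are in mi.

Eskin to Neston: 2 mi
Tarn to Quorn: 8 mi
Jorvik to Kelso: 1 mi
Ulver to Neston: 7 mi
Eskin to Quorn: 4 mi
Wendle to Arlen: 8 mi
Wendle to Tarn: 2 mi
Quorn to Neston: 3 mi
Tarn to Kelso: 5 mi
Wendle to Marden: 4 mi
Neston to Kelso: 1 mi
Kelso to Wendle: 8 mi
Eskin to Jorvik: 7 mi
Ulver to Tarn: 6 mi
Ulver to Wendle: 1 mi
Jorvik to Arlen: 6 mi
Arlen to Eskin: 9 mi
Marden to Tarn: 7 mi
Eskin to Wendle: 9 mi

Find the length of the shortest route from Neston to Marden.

12 mi

Running Dijkstra from Neston:
Neston: 0
Kelso: 1  (via Neston)
Jorvik: 2  (via Kelso)
Eskin: 2  (via Neston)
Quorn: 3  (via Neston)
Tarn: 6  (via Kelso)
Ulver: 7  (via Neston)
Arlen: 8  (via Jorvik)
Wendle: 8  (via Tarn)
Marden: 12  (via Wendle)
Shortest route: Neston–Kelso–Tarn–Wendle–Marden = 12 mi.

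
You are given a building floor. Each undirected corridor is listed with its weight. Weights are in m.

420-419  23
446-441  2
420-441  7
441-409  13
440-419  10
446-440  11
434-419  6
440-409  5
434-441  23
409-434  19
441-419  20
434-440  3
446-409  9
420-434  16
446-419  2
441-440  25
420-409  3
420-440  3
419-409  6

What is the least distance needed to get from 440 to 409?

5 m

Enumerating some paths:
440 → 409: 5 = 5
440 → 420 → 409: 3+3 = 6
The minimum is 5 m via 440 → 409.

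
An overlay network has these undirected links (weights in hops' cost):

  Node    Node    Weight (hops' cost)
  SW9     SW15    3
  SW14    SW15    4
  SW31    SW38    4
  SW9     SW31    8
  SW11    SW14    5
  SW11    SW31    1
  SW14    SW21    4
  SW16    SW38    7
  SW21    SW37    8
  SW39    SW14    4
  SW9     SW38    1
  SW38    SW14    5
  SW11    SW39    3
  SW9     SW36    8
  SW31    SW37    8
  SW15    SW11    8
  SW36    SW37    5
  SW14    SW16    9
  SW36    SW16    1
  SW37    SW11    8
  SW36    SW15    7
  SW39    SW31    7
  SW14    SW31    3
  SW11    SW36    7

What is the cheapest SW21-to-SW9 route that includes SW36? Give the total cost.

Shortest SW21→SW36: SW21–SW37–SW36 = 13
Best SW36 to SW9: SW36–SW9 costing 8
Total via SW36: 13 + 8 = 21 hops' cost.

21 hops' cost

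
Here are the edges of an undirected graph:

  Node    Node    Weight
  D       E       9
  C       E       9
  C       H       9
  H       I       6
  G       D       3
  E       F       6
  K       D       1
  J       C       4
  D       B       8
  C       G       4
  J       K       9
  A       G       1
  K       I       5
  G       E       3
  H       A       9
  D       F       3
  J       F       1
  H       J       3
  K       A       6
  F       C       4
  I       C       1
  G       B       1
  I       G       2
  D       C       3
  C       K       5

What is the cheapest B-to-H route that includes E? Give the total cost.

14

Shortest B→E: B–G–E = 4
Shortest E→H: E–F–J–H = 10
Total via E: 4 + 10 = 14.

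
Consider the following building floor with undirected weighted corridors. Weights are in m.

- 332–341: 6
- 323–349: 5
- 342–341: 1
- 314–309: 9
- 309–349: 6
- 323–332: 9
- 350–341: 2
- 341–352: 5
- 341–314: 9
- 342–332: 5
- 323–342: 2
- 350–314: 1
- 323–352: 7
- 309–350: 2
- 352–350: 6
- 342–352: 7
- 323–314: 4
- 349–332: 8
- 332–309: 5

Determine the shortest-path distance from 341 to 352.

5 m

Enumerating some paths:
341 - 342 - 352: 1+7 = 8
341 - 350 - 352: 2+6 = 8
341 - 352: 5 = 5
The minimum is 5 m via 341 - 352.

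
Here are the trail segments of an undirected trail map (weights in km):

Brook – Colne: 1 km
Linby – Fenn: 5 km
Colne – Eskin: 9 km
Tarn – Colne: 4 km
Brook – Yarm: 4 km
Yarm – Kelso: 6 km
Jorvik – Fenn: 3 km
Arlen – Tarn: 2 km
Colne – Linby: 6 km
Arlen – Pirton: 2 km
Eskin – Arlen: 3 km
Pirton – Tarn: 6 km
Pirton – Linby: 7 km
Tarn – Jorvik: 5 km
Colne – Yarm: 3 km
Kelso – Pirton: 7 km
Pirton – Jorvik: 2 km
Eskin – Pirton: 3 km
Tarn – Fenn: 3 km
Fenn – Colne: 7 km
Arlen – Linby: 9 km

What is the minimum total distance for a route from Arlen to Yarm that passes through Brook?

11 km

Best Arlen to Brook: Arlen → Tarn → Colne → Brook costing 7
Best Brook to Yarm: Brook → Yarm costing 4
Total via Brook: 7 + 4 = 11 km.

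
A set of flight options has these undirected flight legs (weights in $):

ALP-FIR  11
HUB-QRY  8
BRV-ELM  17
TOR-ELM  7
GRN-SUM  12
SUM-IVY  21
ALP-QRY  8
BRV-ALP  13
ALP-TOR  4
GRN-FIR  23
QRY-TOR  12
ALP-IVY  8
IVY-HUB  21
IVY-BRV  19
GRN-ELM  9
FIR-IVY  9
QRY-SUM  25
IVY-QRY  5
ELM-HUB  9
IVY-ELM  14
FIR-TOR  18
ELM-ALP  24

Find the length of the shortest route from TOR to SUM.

$28

Enumerating some paths:
TOR–ELM–GRN–SUM: 7+9+12 = 28
TOR–ALP–IVY–SUM: 4+8+21 = 33
TOR–ALP–QRY–SUM: 4+8+25 = 37
Cheapest is TOR–ELM–GRN–SUM at $28.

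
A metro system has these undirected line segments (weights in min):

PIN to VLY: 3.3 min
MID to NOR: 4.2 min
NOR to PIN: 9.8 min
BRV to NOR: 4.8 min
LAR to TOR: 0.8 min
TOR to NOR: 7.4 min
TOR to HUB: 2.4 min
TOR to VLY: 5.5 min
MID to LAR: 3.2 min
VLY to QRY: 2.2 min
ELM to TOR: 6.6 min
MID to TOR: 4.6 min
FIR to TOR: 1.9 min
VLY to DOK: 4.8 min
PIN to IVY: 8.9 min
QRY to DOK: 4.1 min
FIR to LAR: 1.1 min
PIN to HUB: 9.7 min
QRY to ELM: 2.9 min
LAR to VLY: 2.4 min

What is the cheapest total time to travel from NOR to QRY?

Settle nodes by increasing distance from NOR:
NOR: 0
MID: 4.2  (via NOR)
BRV: 4.8  (via NOR)
TOR: 7.4  (via NOR)
LAR: 7.4  (via MID)
FIR: 8.5  (via LAR)
HUB: 9.8  (via TOR)
PIN: 9.8  (via NOR)
VLY: 9.8  (via LAR)
QRY: 12  (via VLY)
Shortest route: NOR → MID → LAR → VLY → QRY = 12 min.

12 min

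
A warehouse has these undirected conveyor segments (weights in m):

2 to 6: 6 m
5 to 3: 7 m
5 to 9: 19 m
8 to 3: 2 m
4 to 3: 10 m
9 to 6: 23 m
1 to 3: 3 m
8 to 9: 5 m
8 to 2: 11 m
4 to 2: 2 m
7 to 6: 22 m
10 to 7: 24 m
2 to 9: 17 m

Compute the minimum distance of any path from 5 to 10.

Candidate routes:
5–3–4–2–6–7–10: 7+10+2+6+22+24 = 71
5–3–8–2–6–7–10: 7+2+11+6+22+24 = 72
Cheapest is 5–3–4–2–6–7–10 at 71 m.

71 m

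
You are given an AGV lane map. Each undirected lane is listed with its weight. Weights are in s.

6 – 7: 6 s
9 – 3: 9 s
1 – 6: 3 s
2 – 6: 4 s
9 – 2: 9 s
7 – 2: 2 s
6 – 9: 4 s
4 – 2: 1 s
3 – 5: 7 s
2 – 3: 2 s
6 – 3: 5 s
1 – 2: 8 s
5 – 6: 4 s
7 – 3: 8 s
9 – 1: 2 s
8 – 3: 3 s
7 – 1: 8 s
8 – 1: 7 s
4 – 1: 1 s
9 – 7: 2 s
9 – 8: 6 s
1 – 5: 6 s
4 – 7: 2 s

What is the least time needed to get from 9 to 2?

Compare a few routes:
9 - 7 - 4 - 2: 2+2+1 = 5
9 - 7 - 2: 2+2 = 4
Cheapest is 9 - 7 - 2 at 4 s.

4 s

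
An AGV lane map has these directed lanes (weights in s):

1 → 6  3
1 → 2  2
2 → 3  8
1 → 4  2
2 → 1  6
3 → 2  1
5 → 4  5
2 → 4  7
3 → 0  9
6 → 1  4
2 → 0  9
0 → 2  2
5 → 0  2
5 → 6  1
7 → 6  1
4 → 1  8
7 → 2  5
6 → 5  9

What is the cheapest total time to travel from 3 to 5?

19 s

Settle nodes by increasing distance from 3:
3: 0
2: 1  (via 3)
1: 7  (via 2)
4: 8  (via 2)
0: 9  (via 3)
6: 10  (via 1)
5: 19  (via 6)
Shortest route: 3 → 2 → 1 → 6 → 5 = 19 s.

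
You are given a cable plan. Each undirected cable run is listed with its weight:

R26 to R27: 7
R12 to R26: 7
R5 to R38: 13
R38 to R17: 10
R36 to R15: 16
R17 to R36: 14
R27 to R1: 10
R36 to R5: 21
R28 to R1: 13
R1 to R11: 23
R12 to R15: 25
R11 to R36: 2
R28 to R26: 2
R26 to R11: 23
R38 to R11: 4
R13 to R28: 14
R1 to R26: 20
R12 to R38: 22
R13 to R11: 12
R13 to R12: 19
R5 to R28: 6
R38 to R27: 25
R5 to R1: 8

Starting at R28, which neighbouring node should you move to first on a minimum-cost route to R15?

R26

Compare a few routes:
R28 → R26 → R11 → R36 → R15: 2+23+2+16 = 43
R28 → R26 → R12 → R15: 2+7+25 = 34
R28 → R5 → R38 → R11 → R36 → R15: 6+13+4+2+16 = 41
R28 → R5 → R36 → R15: 6+21+16 = 43
Cheapest is R28 → R26 → R12 → R15 at 34.
So from R28 the first move is to R26.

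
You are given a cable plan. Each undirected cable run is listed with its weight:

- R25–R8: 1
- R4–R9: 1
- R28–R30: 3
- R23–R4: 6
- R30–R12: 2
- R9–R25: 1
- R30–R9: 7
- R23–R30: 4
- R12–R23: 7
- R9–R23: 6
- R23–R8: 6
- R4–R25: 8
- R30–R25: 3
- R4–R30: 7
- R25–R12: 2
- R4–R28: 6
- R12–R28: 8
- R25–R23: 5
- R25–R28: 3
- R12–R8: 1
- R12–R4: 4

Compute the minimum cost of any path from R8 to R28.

4

Compare a few routes:
R8–R12–R30–R28: 1+2+3 = 6
R8–R25–R28: 1+3 = 4
Cheapest is R8–R25–R28 at 4.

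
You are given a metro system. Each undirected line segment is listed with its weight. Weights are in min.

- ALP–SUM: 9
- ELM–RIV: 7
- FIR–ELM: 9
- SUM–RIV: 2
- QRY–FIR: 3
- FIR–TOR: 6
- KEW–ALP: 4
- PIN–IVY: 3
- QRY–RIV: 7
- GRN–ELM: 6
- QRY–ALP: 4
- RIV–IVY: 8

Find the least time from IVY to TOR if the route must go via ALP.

32 min

Shortest IVY→ALP: IVY–RIV–SUM–ALP = 19
Best ALP to TOR: ALP–QRY–FIR–TOR costing 13
Total via ALP: 19 + 13 = 32 min.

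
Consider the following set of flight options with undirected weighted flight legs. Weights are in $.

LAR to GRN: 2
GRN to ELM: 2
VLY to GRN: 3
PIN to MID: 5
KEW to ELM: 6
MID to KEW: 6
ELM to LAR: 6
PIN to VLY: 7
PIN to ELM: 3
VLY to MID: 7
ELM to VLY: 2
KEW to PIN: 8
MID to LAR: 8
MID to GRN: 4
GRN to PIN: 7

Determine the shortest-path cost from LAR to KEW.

Settle nodes by increasing distance from LAR:
LAR: 0
GRN: 2  (via LAR)
ELM: 4  (via GRN)
VLY: 5  (via GRN)
MID: 6  (via GRN)
PIN: 7  (via ELM)
KEW: 10  (via ELM)
Shortest route: LAR–GRN–ELM–KEW = $10.

$10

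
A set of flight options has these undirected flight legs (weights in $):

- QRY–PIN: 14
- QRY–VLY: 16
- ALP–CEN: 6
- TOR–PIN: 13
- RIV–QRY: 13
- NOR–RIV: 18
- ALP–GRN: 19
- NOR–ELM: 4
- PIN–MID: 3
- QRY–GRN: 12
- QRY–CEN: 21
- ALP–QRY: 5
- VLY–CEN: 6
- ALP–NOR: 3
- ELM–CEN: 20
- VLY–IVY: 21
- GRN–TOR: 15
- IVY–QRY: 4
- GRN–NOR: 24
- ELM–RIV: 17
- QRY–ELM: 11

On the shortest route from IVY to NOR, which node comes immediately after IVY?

Candidate routes:
IVY → QRY → ALP → NOR: 4+5+3 = 12
IVY → QRY → ELM → NOR: 4+11+4 = 19
Cheapest is IVY → QRY → ALP → NOR at $12.
So from IVY the first move is to QRY.

QRY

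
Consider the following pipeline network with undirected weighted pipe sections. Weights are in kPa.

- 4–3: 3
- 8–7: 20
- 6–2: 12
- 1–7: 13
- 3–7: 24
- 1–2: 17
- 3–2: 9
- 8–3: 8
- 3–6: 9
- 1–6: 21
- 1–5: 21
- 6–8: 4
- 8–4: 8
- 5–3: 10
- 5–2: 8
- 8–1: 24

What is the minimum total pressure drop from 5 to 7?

34 kPa

Settle nodes by increasing distance from 5:
5: 0
2: 8  (via 5)
3: 10  (via 5)
4: 13  (via 3)
8: 18  (via 3)
6: 19  (via 3)
1: 21  (via 5)
7: 34  (via 3)
Shortest route: 5 → 3 → 7 = 34 kPa.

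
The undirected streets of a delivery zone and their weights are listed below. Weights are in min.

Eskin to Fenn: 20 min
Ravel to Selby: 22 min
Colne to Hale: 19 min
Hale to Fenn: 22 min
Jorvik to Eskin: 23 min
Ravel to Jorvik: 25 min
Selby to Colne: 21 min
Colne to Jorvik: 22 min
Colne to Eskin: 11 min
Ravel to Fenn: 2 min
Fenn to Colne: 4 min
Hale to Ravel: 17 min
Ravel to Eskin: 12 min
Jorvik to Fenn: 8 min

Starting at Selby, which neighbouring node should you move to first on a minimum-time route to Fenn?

Ravel

Compare a few routes:
Selby → Colne → Eskin → Ravel → Fenn: 21+11+12+2 = 46
Selby → Ravel → Fenn: 22+2 = 24
Selby → Colne → Fenn: 21+4 = 25
Cheapest is Selby → Ravel → Fenn at 24 min.
So from Selby the first move is to Ravel.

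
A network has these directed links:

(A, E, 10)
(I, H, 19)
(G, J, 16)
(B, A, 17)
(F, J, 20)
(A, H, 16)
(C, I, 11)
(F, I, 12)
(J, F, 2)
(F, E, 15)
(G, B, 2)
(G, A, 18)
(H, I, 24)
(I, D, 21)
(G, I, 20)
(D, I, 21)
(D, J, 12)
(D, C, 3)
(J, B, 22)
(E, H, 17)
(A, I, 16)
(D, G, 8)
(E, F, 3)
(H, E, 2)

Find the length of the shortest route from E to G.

44

Compare a few routes:
E–F–I–D–G: 3+12+21+8 = 44
E–H–I–D–G: 17+24+21+8 = 70
E–F–J–B–A–I–D–G: 3+20+22+17+16+21+8 = 107
The minimum is 44 via E–F–I–D–G.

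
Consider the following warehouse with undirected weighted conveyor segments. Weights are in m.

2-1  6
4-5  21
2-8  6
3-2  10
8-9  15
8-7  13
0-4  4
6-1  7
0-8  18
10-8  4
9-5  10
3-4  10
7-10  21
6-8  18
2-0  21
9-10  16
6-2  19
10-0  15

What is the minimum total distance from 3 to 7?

29 m

Enumerating some paths:
3–2–8–7: 10+6+13 = 29
3–2–8–10–7: 10+6+4+21 = 41
The minimum is 29 m via 3–2–8–7.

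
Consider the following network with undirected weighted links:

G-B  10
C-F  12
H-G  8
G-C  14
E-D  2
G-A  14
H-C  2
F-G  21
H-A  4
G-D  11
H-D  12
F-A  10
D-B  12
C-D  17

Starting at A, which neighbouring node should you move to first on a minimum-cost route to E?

Enumerating some paths:
A - H - D - E: 4+12+2 = 18
A - H - C - D - E: 4+2+17+2 = 25
A - H - G - D - E: 4+8+11+2 = 25
The minimum is 18 via A - H - D - E.
So from A the first move is to H.

H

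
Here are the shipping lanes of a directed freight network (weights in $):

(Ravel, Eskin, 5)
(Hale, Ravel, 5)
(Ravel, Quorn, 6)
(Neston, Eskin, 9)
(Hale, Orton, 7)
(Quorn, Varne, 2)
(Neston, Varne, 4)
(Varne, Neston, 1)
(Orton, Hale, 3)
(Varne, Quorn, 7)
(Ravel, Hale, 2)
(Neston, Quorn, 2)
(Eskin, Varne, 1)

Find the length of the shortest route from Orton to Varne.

$14

Compare a few routes:
Orton–Hale–Ravel–Quorn–Varne: 3+5+6+2 = 16
Orton–Hale–Ravel–Eskin–Varne: 3+5+5+1 = 14
The minimum is $14 via Orton–Hale–Ravel–Eskin–Varne.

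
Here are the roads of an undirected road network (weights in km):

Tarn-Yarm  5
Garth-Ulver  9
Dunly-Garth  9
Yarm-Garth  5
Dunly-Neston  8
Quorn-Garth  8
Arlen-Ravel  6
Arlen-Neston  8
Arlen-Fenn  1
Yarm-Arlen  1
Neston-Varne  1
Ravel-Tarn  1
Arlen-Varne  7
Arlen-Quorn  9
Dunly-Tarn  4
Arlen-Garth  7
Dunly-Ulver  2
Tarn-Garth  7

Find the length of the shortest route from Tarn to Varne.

13 km

Settle nodes by increasing distance from Tarn:
Tarn: 0
Ravel: 1  (via Tarn)
Dunly: 4  (via Tarn)
Yarm: 5  (via Tarn)
Ulver: 6  (via Dunly)
Arlen: 6  (via Yarm)
Garth: 7  (via Tarn)
Fenn: 7  (via Arlen)
Neston: 12  (via Dunly)
Varne: 13  (via Arlen)
Shortest route: Tarn → Yarm → Arlen → Varne = 13 km.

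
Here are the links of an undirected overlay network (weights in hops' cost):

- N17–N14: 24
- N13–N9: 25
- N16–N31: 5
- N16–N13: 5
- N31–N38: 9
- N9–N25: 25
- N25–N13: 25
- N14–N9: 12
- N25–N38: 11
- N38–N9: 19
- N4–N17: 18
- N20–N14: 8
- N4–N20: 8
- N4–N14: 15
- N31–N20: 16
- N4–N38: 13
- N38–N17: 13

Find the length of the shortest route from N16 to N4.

27 hops' cost

Settle nodes by increasing distance from N16:
N16: 0
N13: 5  (via N16)
N31: 5  (via N16)
N38: 14  (via N31)
N20: 21  (via N31)
N25: 25  (via N38)
N4: 27  (via N38)
Shortest route: N16 → N31 → N38 → N4 = 27 hops' cost.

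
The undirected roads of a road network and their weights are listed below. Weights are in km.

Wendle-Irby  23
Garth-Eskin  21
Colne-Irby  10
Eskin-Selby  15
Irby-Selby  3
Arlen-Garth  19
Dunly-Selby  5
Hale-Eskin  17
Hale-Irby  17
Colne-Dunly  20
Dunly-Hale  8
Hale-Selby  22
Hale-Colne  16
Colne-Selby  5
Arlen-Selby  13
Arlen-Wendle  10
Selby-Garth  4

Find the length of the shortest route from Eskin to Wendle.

Candidate routes:
Eskin → Selby → Arlen → Wendle: 15+13+10 = 38
Eskin → Selby → Irby → Wendle: 15+3+23 = 41
Eskin → Garth → Selby → Arlen → Wendle: 21+4+13+10 = 48
Cheapest is Eskin → Selby → Arlen → Wendle at 38 km.

38 km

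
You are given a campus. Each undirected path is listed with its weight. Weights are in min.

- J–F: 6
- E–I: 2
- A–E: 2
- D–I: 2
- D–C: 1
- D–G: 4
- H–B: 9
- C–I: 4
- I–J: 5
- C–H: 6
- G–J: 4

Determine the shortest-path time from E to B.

20 min

Compare a few routes:
E–I–D–C–H–B: 2+2+1+6+9 = 20
E–I–C–H–B: 2+4+6+9 = 21
The minimum is 20 min via E–I–D–C–H–B.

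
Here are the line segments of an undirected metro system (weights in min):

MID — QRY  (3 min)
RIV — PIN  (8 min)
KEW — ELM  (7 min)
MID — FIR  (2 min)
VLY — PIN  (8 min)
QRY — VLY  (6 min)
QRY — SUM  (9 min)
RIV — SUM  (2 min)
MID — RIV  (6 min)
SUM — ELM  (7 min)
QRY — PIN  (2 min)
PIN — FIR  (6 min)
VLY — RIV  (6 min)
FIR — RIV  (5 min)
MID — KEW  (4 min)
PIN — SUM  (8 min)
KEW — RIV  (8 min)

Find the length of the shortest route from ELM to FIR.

13 min

Compare a few routes:
ELM - SUM - RIV - FIR: 7+2+5 = 14
ELM - KEW - RIV - FIR: 7+8+5 = 20
ELM - SUM - RIV - MID - FIR: 7+2+6+2 = 17
ELM - KEW - MID - FIR: 7+4+2 = 13
Cheapest is ELM - KEW - MID - FIR at 13 min.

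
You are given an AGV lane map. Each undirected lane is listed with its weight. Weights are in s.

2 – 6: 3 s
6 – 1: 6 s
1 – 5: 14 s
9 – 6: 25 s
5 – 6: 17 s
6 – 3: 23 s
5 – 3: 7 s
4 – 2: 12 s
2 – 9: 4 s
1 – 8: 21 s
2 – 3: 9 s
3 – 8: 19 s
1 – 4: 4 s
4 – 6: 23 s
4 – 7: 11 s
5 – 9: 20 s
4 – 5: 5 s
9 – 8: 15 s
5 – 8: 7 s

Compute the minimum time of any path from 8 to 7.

Candidate routes:
8–5–4–7: 7+5+11 = 23
8–9–2–4–7: 15+4+12+11 = 42
8–5–1–4–7: 7+14+4+11 = 36
8–1–4–7: 21+4+11 = 36
The minimum is 23 s via 8–5–4–7.

23 s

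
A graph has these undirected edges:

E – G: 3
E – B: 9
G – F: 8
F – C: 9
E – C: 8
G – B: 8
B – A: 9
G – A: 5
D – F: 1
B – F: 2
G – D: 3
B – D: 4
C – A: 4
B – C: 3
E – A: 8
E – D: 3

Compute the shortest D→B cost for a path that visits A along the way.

15

Shortest D→A: D–G–A = 8
Best A to B: A–C–B costing 7
Total via A: 8 + 7 = 15.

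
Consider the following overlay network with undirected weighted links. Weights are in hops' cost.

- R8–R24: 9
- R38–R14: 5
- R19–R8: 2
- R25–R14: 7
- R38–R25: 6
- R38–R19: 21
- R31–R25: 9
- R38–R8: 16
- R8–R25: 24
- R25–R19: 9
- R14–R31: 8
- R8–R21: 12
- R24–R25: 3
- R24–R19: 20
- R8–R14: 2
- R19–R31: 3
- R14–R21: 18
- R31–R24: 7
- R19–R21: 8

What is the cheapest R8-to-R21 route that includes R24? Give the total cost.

27 hops' cost

Best R8 to R24: R8–R24 costing 9
Shortest R24→R21: R24–R31–R19–R21 = 18
Total via R24: 9 + 18 = 27 hops' cost.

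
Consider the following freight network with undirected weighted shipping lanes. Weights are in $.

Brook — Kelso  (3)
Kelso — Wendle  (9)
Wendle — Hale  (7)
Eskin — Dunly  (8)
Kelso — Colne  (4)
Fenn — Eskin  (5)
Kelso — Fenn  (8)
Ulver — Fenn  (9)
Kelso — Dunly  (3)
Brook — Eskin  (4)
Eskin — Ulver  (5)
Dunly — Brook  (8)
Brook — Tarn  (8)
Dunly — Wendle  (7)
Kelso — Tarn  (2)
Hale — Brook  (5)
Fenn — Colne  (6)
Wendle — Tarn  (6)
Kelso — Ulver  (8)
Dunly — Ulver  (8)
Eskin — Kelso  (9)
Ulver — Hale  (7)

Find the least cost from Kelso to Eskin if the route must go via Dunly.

$11

Shortest Kelso→Dunly: Kelso → Dunly = 3
Best Dunly to Eskin: Dunly → Eskin costing 8
Total via Dunly: 3 + 8 = $11.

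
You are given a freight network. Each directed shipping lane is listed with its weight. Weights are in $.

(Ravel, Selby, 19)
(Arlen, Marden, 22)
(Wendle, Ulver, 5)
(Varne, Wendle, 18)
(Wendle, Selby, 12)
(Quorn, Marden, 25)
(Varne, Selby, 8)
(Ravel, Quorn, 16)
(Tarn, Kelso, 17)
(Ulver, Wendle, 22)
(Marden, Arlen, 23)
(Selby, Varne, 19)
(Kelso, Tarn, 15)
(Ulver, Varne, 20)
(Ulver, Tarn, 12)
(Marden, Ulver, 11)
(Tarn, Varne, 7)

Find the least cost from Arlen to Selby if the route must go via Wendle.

Shortest Arlen→Wendle: Arlen–Marden–Ulver–Wendle = 55
Best Wendle to Selby: Wendle–Selby costing 12
Total via Wendle: 55 + 12 = $67.

$67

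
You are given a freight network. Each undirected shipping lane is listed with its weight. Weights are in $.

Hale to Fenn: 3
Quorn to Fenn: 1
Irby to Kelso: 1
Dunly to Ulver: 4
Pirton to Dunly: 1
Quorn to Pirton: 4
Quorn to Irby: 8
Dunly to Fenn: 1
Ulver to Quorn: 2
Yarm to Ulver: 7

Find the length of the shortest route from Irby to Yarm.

Settle nodes by increasing distance from Irby:
Irby: 0
Kelso: 1  (via Irby)
Quorn: 8  (via Irby)
Fenn: 9  (via Quorn)
Ulver: 10  (via Quorn)
Dunly: 10  (via Fenn)
Pirton: 11  (via Dunly)
Hale: 12  (via Fenn)
Yarm: 17  (via Ulver)
Shortest route: Irby–Quorn–Ulver–Yarm = $17.

$17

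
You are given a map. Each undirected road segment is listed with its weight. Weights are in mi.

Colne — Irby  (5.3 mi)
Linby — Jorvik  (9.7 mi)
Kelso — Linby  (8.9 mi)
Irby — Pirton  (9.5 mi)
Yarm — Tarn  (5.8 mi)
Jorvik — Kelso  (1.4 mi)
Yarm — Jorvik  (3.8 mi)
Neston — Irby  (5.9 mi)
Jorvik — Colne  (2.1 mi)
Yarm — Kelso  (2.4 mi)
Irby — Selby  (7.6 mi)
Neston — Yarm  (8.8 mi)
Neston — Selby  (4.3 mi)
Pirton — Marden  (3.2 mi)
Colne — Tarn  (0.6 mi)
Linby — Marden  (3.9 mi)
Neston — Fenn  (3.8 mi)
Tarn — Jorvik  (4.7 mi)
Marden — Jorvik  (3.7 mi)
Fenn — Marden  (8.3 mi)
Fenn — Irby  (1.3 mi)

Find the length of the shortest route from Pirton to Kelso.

8.3 mi

Enumerating some paths:
Pirton → Marden → Jorvik → Kelso: 3.2+3.7+1.4 = 8.3
Pirton → Marden → Jorvik → Yarm → Kelso: 3.2+3.7+3.8+2.4 = 13.1
Pirton → Marden → Linby → Kelso: 3.2+3.9+8.9 = 16
The minimum is 8.3 mi via Pirton → Marden → Jorvik → Kelso.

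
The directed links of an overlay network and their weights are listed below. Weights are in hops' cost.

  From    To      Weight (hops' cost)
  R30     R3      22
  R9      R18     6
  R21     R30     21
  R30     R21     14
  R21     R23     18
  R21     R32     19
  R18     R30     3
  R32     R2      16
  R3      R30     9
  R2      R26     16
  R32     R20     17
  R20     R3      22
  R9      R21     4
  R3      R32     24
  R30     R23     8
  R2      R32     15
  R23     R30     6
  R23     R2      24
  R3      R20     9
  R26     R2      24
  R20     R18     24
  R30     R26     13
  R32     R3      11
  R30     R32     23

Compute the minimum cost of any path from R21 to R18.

60 hops' cost

Running Dijkstra from R21:
R21: 0
R23: 18  (via R21)
R32: 19  (via R21)
R30: 21  (via R21)
R3: 30  (via R32)
R26: 34  (via R30)
R2: 35  (via R32)
R20: 36  (via R32)
R18: 60  (via R20)
Shortest route: R21–R32–R20–R18 = 60 hops' cost.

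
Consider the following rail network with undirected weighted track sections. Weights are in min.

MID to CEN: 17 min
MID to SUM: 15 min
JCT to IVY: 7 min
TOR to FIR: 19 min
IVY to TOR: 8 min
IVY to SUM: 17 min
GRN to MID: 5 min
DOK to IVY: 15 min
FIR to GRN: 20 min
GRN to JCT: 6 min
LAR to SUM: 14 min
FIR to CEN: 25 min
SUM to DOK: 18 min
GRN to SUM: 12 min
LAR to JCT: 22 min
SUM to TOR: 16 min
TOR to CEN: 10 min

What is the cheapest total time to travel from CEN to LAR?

40 min

Compare a few routes:
CEN–TOR–SUM–LAR: 10+16+14 = 40
CEN–MID–GRN–SUM–LAR: 17+5+12+14 = 48
CEN–MID–SUM–LAR: 17+15+14 = 46
CEN–TOR–IVY–JCT–LAR: 10+8+7+22 = 47
Cheapest is CEN–TOR–SUM–LAR at 40 min.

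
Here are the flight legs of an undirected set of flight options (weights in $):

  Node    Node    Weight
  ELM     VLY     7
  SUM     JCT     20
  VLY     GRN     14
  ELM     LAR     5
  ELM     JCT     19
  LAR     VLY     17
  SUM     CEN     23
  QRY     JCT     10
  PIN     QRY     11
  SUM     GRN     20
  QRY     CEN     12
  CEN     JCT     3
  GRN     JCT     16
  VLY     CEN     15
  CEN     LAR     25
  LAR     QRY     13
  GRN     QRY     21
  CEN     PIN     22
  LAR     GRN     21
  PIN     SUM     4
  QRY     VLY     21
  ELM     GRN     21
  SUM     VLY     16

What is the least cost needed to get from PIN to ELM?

$27

Compare a few routes:
PIN → SUM → VLY → ELM: 4+16+7 = 27
PIN → QRY → LAR → ELM: 11+13+5 = 29
The minimum is $27 via PIN → SUM → VLY → ELM.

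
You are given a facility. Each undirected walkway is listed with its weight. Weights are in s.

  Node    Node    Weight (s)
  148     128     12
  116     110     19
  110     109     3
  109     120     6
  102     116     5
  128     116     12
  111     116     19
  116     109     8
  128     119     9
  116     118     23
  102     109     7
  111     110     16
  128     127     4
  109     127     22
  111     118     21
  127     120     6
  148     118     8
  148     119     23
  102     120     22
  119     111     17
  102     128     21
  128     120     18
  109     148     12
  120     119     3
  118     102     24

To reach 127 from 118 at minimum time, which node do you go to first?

148

Compare a few routes:
118–148–128–127: 8+12+4 = 24
118–148–128–119–120–127: 8+12+9+3+6 = 38
118–116–128–127: 23+12+4 = 39
118–148–109–120–127: 8+12+6+6 = 32
Cheapest is 118–148–128–127 at 24 s.
So from 118 the first move is to 148.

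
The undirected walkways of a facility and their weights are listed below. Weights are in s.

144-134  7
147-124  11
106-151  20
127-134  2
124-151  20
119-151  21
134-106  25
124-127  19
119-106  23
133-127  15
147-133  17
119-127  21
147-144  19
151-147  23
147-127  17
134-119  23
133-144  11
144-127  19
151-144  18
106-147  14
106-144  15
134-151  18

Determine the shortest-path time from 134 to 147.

Enumerating some paths:
134–144–147: 7+19 = 26
134–127–147: 2+17 = 19
The minimum is 19 s via 134–127–147.

19 s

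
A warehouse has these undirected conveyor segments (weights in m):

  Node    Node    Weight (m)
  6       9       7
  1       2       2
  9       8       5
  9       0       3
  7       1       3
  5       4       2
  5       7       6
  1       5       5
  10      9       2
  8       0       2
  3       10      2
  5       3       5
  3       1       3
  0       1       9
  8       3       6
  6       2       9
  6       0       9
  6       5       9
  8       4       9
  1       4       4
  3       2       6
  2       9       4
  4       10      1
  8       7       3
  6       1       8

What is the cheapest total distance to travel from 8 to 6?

Shortest distances from 8:
8: 0
0: 2  (via 8)
7: 3  (via 8)
9: 5  (via 8)
1: 6  (via 7)
3: 6  (via 8)
10: 7  (via 9)
2: 8  (via 1)
4: 8  (via 10)
5: 9  (via 7)
6: 11  (via 0)
Shortest route: 8 → 0 → 6 = 11 m.

11 m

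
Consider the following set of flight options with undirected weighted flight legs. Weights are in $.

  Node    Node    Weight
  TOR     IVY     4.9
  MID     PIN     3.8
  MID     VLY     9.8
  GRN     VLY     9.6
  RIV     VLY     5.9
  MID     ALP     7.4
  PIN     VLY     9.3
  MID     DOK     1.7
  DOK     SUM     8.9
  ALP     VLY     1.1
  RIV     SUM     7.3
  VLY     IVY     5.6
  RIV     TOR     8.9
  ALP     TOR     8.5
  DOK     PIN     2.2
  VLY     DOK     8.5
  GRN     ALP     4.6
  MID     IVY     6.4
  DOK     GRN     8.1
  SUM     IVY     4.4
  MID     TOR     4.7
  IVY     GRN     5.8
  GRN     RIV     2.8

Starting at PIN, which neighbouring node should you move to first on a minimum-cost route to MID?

MID

Compare a few routes:
PIN → DOK → MID: 2.2+1.7 = 3.9
PIN → MID: 3.8 = 3.8
Cheapest is PIN → MID at $3.8.
So from PIN the first move is to MID.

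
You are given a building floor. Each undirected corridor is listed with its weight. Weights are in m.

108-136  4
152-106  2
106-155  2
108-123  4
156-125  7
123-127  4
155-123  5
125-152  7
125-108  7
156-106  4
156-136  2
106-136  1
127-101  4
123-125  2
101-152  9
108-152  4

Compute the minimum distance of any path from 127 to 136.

Enumerating some paths:
127 - 123 - 108 - 152 - 106 - 136: 4+4+4+2+1 = 15
127 - 123 - 108 - 136: 4+4+4 = 12
127 - 123 - 125 - 156 - 136: 4+2+7+2 = 15
Cheapest is 127 - 123 - 108 - 136 at 12 m.

12 m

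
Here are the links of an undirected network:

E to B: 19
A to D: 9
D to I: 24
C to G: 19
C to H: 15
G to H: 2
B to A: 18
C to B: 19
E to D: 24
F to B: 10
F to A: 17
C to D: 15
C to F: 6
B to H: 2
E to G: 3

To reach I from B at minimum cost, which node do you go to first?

A

Candidate routes:
B → F → C → D → I: 10+6+15+24 = 55
B → A → D → I: 18+9+24 = 51
Cheapest is B → A → D → I at 51.
So from B the first move is to A.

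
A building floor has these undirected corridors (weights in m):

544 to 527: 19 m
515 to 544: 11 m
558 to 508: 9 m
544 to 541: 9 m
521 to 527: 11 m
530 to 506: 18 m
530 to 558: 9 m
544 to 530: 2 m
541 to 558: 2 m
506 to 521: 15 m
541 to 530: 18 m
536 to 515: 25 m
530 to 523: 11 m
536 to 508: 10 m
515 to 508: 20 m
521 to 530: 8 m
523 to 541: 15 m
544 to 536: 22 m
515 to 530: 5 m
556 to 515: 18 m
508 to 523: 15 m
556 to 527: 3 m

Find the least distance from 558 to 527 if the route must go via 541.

Best 558 to 541: 558–541 costing 2
Shortest 541→527: 541–544–527 = 28
Total via 541: 2 + 28 = 30 m.

30 m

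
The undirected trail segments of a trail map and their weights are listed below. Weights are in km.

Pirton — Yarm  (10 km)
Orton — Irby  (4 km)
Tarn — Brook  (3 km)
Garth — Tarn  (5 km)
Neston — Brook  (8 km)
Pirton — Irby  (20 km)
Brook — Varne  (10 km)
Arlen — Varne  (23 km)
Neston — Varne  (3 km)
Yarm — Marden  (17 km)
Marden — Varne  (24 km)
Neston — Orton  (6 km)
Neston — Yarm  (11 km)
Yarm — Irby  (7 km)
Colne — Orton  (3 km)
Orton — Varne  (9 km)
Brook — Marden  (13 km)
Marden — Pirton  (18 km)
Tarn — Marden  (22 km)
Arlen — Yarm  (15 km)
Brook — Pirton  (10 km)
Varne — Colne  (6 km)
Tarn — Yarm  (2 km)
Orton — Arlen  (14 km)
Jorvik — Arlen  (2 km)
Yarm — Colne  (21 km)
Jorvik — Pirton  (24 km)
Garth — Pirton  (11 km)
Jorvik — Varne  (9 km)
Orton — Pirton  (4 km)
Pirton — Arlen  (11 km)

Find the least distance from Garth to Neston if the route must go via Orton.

Shortest Garth→Orton: Garth–Pirton–Orton = 15
Best Orton to Neston: Orton–Neston costing 6
Total via Orton: 15 + 6 = 21 km.

21 km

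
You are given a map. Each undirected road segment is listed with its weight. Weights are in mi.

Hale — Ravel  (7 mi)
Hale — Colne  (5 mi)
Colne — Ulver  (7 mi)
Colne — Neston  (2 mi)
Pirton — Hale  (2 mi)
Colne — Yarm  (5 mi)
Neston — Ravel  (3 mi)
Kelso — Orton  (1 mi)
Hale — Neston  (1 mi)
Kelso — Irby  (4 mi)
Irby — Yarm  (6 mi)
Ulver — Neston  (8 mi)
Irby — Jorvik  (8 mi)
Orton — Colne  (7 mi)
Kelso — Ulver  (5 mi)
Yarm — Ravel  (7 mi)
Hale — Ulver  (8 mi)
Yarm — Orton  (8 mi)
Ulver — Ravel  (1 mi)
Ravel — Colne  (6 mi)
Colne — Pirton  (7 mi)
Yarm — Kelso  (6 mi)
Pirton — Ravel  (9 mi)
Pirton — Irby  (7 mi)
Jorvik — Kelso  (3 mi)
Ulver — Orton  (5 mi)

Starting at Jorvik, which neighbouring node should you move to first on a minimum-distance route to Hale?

Kelso

Compare a few routes:
Jorvik - Kelso - Orton - Colne - Neston - Hale: 3+1+7+2+1 = 14
Jorvik - Kelso - Orton - Ulver - Ravel - Neston - Hale: 3+1+5+1+3+1 = 14
Jorvik - Kelso - Ulver - Ravel - Neston - Hale: 3+5+1+3+1 = 13
The minimum is 13 mi via Jorvik - Kelso - Ulver - Ravel - Neston - Hale.
So from Jorvik the first move is to Kelso.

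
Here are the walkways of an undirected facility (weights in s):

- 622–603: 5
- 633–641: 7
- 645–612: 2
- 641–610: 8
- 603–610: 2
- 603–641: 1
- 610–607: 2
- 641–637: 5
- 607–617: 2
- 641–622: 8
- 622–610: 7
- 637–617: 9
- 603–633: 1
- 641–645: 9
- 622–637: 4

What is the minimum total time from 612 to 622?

17 s

Enumerating some paths:
612 - 645 - 641 - 637 - 622: 2+9+5+4 = 20
612 - 645 - 641 - 622: 2+9+8 = 19
612 - 645 - 641 - 603 - 622: 2+9+1+5 = 17
The minimum is 17 s via 612 - 645 - 641 - 603 - 622.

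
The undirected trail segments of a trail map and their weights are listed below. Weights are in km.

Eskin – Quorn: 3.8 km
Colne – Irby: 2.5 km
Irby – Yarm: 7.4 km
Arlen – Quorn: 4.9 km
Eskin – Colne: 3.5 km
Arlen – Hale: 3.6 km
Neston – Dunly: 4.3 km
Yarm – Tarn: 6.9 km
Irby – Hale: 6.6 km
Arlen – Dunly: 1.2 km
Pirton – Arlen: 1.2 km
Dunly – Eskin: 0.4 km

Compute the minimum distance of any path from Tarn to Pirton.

Shortest distances from Tarn:
Tarn: 0
Yarm: 6.9  (via Tarn)
Irby: 14.3  (via Yarm)
Colne: 16.8  (via Irby)
Eskin: 20.3  (via Colne)
Dunly: 20.7  (via Eskin)
Hale: 20.9  (via Irby)
Arlen: 21.9  (via Dunly)
Pirton: 23.1  (via Arlen)
Shortest route: Tarn–Yarm–Irby–Colne–Eskin–Dunly–Arlen–Pirton = 23.1 km.

23.1 km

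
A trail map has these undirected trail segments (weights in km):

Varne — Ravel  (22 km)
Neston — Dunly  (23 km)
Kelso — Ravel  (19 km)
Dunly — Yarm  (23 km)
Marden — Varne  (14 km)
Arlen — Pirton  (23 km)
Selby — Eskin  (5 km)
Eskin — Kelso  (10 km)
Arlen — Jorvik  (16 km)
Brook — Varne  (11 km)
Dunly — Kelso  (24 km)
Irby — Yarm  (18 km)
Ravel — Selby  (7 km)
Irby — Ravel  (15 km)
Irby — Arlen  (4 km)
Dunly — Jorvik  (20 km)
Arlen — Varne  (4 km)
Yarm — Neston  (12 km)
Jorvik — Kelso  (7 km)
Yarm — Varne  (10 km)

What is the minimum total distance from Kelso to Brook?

Candidate routes:
Kelso → Ravel → Irby → Arlen → Varne → Brook: 19+15+4+4+11 = 53
Kelso → Eskin → Selby → Ravel → Varne → Brook: 10+5+7+22+11 = 55
Kelso → Jorvik → Arlen → Varne → Brook: 7+16+4+11 = 38
Kelso → Ravel → Varne → Brook: 19+22+11 = 52
The minimum is 38 km via Kelso → Jorvik → Arlen → Varne → Brook.

38 km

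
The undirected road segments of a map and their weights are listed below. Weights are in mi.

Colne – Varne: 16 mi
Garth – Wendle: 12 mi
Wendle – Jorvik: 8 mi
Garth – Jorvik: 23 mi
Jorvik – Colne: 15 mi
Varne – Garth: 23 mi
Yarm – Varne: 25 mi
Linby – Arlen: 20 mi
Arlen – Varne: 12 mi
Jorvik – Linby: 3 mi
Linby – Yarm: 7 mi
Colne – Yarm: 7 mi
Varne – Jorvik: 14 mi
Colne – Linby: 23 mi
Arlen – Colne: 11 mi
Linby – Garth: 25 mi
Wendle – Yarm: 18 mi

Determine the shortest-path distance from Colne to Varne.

Candidate routes:
Colne → Arlen → Varne: 11+12 = 23
Colne → Jorvik → Varne: 15+14 = 29
Colne → Varne: 16 = 16
The minimum is 16 mi via Colne → Varne.

16 mi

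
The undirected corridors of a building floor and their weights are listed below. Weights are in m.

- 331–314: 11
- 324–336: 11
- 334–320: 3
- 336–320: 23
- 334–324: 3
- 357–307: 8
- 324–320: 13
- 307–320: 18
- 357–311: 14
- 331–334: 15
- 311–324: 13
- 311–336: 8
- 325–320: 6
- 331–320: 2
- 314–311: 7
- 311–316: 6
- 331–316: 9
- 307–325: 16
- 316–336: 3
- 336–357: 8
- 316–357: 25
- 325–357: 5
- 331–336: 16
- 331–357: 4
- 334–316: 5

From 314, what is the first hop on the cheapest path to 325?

Candidate routes:
314 - 331 - 320 - 325: 11+2+6 = 19
314 - 331 - 357 - 325: 11+4+5 = 20
The minimum is 19 m via 314 - 331 - 320 - 325.
So from 314 the first move is to 331.

331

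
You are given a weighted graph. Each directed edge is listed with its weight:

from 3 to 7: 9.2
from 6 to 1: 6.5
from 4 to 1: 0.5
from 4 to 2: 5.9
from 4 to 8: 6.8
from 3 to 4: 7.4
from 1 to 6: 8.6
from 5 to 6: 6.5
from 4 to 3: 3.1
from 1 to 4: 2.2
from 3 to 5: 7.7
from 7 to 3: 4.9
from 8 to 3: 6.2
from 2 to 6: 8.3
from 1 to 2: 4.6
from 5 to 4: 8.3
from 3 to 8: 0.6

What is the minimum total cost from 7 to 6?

Compare a few routes:
7 → 3 → 5 → 6: 4.9+7.7+6.5 = 19.1
7 → 3 → 4 → 1 → 6: 4.9+7.4+0.5+8.6 = 21.4
Cheapest is 7 → 3 → 5 → 6 at 19.1.

19.1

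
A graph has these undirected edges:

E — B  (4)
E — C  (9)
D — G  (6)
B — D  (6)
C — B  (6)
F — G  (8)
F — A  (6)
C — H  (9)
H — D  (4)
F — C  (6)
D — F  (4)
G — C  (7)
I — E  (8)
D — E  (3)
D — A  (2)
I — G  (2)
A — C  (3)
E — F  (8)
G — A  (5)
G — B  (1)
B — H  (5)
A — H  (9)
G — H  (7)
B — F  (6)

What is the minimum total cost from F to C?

6

Enumerating some paths:
F - B - C: 6+6 = 12
F - A - C: 6+3 = 9
F - C: 6 = 6
F - D - A - C: 4+2+3 = 9
The minimum is 6 via F - C.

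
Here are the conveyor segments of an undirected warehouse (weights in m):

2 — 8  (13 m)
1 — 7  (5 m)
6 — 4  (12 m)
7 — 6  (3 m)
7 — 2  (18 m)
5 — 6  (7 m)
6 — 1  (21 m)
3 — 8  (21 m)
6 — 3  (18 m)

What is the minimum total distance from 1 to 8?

36 m

Settle nodes by increasing distance from 1:
1: 0
7: 5  (via 1)
6: 8  (via 7)
5: 15  (via 6)
4: 20  (via 6)
2: 23  (via 7)
3: 26  (via 6)
8: 36  (via 2)
Shortest route: 1 → 7 → 2 → 8 = 36 m.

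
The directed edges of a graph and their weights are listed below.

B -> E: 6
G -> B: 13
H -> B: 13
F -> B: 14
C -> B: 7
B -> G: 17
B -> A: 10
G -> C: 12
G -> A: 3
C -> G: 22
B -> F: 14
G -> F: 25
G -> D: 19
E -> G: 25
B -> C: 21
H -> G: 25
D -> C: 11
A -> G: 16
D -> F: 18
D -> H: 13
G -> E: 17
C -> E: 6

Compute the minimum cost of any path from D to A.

Running Dijkstra from D:
D: 0
C: 11  (via D)
H: 13  (via D)
E: 17  (via C)
B: 18  (via C)
F: 18  (via D)
A: 28  (via B)
Shortest route: D–C–B–A = 28.

28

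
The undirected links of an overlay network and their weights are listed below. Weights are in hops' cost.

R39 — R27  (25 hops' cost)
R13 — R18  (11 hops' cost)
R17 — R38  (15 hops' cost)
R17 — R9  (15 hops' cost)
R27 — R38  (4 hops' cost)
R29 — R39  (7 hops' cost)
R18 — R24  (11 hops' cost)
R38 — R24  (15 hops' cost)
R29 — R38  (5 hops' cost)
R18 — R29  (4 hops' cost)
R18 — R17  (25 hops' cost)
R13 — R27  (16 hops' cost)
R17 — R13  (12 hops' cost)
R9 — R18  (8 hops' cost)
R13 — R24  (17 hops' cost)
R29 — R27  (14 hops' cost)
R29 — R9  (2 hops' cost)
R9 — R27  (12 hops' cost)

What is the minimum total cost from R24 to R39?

Candidate routes:
R24 → R18 → R29 → R39: 11+4+7 = 22
R24 → R38 → R29 → R39: 15+5+7 = 27
R24 → R18 → R9 → R29 → R39: 11+8+2+7 = 28
R24 → R13 → R18 → R29 → R39: 17+11+4+7 = 39
The minimum is 22 hops' cost via R24 → R18 → R29 → R39.

22 hops' cost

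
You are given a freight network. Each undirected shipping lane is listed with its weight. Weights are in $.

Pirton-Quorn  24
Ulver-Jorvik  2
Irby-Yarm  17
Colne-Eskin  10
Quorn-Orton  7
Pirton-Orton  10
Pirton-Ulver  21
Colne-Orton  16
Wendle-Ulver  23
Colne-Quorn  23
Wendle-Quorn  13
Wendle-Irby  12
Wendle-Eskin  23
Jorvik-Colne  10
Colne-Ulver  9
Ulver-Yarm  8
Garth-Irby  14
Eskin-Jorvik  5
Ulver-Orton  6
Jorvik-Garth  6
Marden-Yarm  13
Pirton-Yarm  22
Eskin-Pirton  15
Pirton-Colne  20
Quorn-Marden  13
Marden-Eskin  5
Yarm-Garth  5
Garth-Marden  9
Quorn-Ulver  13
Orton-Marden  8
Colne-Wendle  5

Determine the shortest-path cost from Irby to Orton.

Candidate routes:
Irby → Garth → Jorvik → Ulver → Orton: 14+6+2+6 = 28
Irby → Wendle → Quorn → Orton: 12+13+7 = 32
Irby → Yarm → Ulver → Orton: 17+8+6 = 31
Irby → Garth → Marden → Orton: 14+9+8 = 31
The minimum is $28 via Irby → Garth → Jorvik → Ulver → Orton.

$28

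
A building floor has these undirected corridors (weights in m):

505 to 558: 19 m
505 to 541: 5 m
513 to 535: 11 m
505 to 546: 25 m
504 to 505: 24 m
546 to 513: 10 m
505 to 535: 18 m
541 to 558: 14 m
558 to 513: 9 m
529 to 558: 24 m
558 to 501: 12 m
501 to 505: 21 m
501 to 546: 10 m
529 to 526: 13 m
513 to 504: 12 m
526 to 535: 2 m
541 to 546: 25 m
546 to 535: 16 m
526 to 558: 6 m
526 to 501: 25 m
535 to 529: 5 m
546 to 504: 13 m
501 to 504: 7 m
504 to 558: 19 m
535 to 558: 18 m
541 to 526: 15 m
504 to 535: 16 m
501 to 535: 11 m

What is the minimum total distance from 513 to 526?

13 m

Candidate routes:
513 - 558 - 526: 9+6 = 15
513 - 535 - 526: 11+2 = 13
The minimum is 13 m via 513 - 535 - 526.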